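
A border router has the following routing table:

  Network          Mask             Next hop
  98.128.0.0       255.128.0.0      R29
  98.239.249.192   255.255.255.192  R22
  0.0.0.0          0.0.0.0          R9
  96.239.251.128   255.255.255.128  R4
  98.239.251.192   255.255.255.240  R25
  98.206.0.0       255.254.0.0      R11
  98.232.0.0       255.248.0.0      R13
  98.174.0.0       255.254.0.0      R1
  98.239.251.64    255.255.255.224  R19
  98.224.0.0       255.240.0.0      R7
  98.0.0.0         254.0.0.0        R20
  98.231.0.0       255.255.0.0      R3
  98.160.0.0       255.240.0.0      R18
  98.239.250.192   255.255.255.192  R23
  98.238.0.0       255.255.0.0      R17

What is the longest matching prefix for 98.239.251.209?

Entries matching 98.239.251.209:
  0.0.0.0/0 (default, matches everything)
  98.0.0.0/7 (98.0.0.0 - 99.255.255.255)
  98.128.0.0/9 (98.128.0.0 - 98.255.255.255)
  98.224.0.0/12 (98.224.0.0 - 98.239.255.255)
  98.232.0.0/13 (98.232.0.0 - 98.239.255.255)
Most specific is 98.232.0.0/13.

98.232.0.0/13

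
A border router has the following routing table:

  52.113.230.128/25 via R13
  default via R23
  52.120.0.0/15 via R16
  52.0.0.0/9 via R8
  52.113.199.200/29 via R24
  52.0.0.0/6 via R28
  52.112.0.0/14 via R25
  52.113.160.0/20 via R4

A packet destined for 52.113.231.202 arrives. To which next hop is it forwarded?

Routes whose prefix contains 52.113.231.202:
  0.0.0.0/0 (default, matches everything) -> R23
  52.0.0.0/6 (52.0.0.0 - 55.255.255.255) -> R28
  52.0.0.0/9 (52.0.0.0 - 52.127.255.255) -> R8
  52.112.0.0/14 (52.112.0.0 - 52.115.255.255) -> R25
More-specific entries that do NOT match:
  52.113.199.200/29 (52.113.199.200 - 52.113.199.207) does not contain 52.113.231.202
  52.113.230.128/25 (52.113.230.128 - 52.113.230.255) does not contain 52.113.231.202
  52.113.160.0/20 (52.113.160.0 - 52.113.175.255) does not contain 52.113.231.202
  52.120.0.0/15 (52.120.0.0 - 52.121.255.255) does not contain 52.113.231.202
Longest matching prefix is /14 -> next hop R25.

R25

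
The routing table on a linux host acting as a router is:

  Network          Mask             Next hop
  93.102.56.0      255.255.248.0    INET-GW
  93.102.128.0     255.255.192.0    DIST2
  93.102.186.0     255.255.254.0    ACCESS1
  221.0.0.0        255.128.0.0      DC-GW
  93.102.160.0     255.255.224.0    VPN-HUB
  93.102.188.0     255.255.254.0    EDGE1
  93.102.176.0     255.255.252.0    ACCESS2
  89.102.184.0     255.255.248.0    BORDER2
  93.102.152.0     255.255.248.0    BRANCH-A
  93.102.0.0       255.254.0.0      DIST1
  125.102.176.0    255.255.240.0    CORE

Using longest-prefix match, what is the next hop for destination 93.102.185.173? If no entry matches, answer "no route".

Routes whose prefix contains 93.102.185.173:
  93.102.0.0/15 (93.102.0.0 - 93.103.255.255) -> DIST1
  93.102.128.0/18 (93.102.128.0 - 93.102.191.255) -> DIST2
  93.102.160.0/19 (93.102.160.0 - 93.102.191.255) -> VPN-HUB
More-specific entries that do NOT match:
  93.102.186.0/23 (93.102.186.0 - 93.102.187.255) does not contain 93.102.185.173
  93.102.188.0/23 (93.102.188.0 - 93.102.189.255) does not contain 93.102.185.173
  93.102.176.0/22 (93.102.176.0 - 93.102.179.255) does not contain 93.102.185.173
  93.102.56.0/21 (93.102.56.0 - 93.102.63.255) does not contain 93.102.185.173
  89.102.184.0/21 (89.102.184.0 - 89.102.191.255) does not contain 93.102.185.173
  93.102.152.0/21 (93.102.152.0 - 93.102.159.255) does not contain 93.102.185.173
  125.102.176.0/20 (125.102.176.0 - 125.102.191.255) does not contain 93.102.185.173
Longest matching prefix is /19 -> next hop VPN-HUB.

VPN-HUB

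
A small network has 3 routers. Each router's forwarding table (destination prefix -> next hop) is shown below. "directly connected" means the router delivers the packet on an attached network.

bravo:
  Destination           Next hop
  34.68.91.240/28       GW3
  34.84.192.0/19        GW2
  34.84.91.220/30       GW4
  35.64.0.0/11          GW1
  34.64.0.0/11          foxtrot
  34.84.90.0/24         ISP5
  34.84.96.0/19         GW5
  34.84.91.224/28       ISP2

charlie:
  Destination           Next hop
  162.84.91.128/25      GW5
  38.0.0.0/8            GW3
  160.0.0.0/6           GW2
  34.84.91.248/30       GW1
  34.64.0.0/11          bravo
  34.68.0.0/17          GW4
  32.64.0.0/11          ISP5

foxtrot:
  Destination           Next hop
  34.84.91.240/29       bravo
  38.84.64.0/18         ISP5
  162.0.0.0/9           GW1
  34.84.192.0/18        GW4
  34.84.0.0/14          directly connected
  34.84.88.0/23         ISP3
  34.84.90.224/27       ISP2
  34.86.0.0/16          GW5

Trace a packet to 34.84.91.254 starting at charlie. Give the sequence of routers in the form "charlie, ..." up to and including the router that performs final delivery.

charlie, bravo, foxtrot

At charlie: longest match for 34.84.91.254 is 34.64.0.0/11 -> bravo
At bravo: longest match for 34.84.91.254 is 34.64.0.0/11 -> foxtrot
At foxtrot: longest match for 34.84.91.254 is 34.84.0.0/14 -> directly connected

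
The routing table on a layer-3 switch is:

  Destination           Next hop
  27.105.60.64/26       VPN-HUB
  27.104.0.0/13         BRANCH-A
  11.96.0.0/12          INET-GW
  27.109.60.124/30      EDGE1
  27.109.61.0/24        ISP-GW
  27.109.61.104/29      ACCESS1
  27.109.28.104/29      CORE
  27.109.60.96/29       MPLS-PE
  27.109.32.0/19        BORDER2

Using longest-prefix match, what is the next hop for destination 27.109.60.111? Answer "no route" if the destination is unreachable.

Routes whose prefix contains 27.109.60.111:
  27.104.0.0/13 (27.104.0.0 - 27.111.255.255) -> BRANCH-A
  27.109.32.0/19 (27.109.32.0 - 27.109.63.255) -> BORDER2
More-specific entries that do NOT match:
  27.109.60.124/30 (27.109.60.124 - 27.109.60.127) does not contain 27.109.60.111
  27.109.61.104/29 (27.109.61.104 - 27.109.61.111) does not contain 27.109.60.111
  27.109.28.104/29 (27.109.28.104 - 27.109.28.111) does not contain 27.109.60.111
  27.109.60.96/29 (27.109.60.96 - 27.109.60.103) does not contain 27.109.60.111
  27.105.60.64/26 (27.105.60.64 - 27.105.60.127) does not contain 27.109.60.111
  27.109.61.0/24 (27.109.61.0 - 27.109.61.255) does not contain 27.109.60.111
Longest matching prefix is /19 -> next hop BORDER2.

BORDER2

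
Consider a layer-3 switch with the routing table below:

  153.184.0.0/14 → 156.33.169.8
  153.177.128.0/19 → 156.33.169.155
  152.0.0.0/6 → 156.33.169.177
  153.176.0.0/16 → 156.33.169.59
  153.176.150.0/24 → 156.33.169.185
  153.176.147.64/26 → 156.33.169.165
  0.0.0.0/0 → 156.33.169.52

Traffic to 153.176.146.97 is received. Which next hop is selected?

Routes whose prefix contains 153.176.146.97:
  0.0.0.0/0 (default, matches everything) -> 156.33.169.52
  152.0.0.0/6 (152.0.0.0 - 155.255.255.255) -> 156.33.169.177
  153.176.0.0/16 (153.176.0.0 - 153.176.255.255) -> 156.33.169.59
More-specific entries that do NOT match:
  153.176.147.64/26 (153.176.147.64 - 153.176.147.127) does not contain 153.176.146.97
  153.176.150.0/24 (153.176.150.0 - 153.176.150.255) does not contain 153.176.146.97
  153.177.128.0/19 (153.177.128.0 - 153.177.159.255) does not contain 153.176.146.97
Longest matching prefix is /16 -> next hop 156.33.169.59.

156.33.169.59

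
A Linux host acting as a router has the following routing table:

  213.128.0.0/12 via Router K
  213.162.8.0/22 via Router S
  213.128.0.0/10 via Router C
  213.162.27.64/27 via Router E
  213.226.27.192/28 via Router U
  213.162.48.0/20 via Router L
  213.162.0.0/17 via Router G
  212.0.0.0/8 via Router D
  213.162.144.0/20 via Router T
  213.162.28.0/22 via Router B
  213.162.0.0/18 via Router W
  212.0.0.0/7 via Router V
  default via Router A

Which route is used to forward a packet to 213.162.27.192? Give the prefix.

213.162.0.0/18

Entries matching 213.162.27.192:
  0.0.0.0/0 (default, matches everything)
  212.0.0.0/7 (212.0.0.0 - 213.255.255.255)
  213.128.0.0/10 (213.128.0.0 - 213.191.255.255)
  213.162.0.0/17 (213.162.0.0 - 213.162.127.255)
  213.162.0.0/18 (213.162.0.0 - 213.162.63.255)
Most specific is 213.162.0.0/18.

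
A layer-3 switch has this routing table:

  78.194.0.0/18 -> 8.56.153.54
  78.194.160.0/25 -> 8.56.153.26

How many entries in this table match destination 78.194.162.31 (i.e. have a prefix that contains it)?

No listed prefix contains 78.194.162.31.
Total matching entries: 0.

0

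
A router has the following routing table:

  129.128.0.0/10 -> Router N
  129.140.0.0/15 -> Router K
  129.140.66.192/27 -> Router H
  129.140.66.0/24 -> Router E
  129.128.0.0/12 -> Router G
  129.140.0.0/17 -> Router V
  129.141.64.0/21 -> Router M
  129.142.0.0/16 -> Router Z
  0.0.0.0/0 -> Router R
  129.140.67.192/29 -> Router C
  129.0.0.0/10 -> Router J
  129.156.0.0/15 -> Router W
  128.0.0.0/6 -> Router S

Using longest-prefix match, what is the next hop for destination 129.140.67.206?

Routes whose prefix contains 129.140.67.206:
  0.0.0.0/0 (default, matches everything) -> Router R
  128.0.0.0/6 (128.0.0.0 - 131.255.255.255) -> Router S
  129.128.0.0/10 (129.128.0.0 - 129.191.255.255) -> Router N
  129.128.0.0/12 (129.128.0.0 - 129.143.255.255) -> Router G
  129.140.0.0/15 (129.140.0.0 - 129.141.255.255) -> Router K
  129.140.0.0/17 (129.140.0.0 - 129.140.127.255) -> Router V
More-specific entries that do NOT match:
  129.140.67.192/29 (129.140.67.192 - 129.140.67.199) does not contain 129.140.67.206
  129.140.66.192/27 (129.140.66.192 - 129.140.66.223) does not contain 129.140.67.206
  129.140.66.0/24 (129.140.66.0 - 129.140.66.255) does not contain 129.140.67.206
  129.141.64.0/21 (129.141.64.0 - 129.141.71.255) does not contain 129.140.67.206
Longest matching prefix is /17 -> next hop Router V.

Router V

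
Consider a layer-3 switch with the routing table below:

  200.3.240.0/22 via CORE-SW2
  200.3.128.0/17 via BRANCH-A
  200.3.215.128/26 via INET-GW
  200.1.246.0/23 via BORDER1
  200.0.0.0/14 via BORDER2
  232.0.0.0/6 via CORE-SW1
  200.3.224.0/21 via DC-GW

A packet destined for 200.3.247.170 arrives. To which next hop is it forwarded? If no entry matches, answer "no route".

BRANCH-A

Routes whose prefix contains 200.3.247.170:
  200.0.0.0/14 (200.0.0.0 - 200.3.255.255) -> BORDER2
  200.3.128.0/17 (200.3.128.0 - 200.3.255.255) -> BRANCH-A
More-specific entries that do NOT match:
  200.3.215.128/26 (200.3.215.128 - 200.3.215.191) does not contain 200.3.247.170
  200.1.246.0/23 (200.1.246.0 - 200.1.247.255) does not contain 200.3.247.170
  200.3.240.0/22 (200.3.240.0 - 200.3.243.255) does not contain 200.3.247.170
  200.3.224.0/21 (200.3.224.0 - 200.3.231.255) does not contain 200.3.247.170
Longest matching prefix is /17 -> next hop BRANCH-A.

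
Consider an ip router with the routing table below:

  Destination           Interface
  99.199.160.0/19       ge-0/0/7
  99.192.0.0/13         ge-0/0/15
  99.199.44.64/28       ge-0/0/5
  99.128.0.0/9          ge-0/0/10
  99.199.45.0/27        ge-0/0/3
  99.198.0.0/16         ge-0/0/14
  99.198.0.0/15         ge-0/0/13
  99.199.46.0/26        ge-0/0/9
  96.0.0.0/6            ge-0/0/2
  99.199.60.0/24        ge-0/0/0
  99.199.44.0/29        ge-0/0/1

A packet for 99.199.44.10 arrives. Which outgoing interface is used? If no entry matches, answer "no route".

Routes whose prefix contains 99.199.44.10:
  96.0.0.0/6 (96.0.0.0 - 99.255.255.255) -> ge-0/0/2
  99.128.0.0/9 (99.128.0.0 - 99.255.255.255) -> ge-0/0/10
  99.192.0.0/13 (99.192.0.0 - 99.199.255.255) -> ge-0/0/15
  99.198.0.0/15 (99.198.0.0 - 99.199.255.255) -> ge-0/0/13
More-specific entries that do NOT match:
  99.199.44.0/29 (99.199.44.0 - 99.199.44.7) does not contain 99.199.44.10
  99.199.44.64/28 (99.199.44.64 - 99.199.44.79) does not contain 99.199.44.10
  99.199.45.0/27 (99.199.45.0 - 99.199.45.31) does not contain 99.199.44.10
  99.199.46.0/26 (99.199.46.0 - 99.199.46.63) does not contain 99.199.44.10
  99.199.60.0/24 (99.199.60.0 - 99.199.60.255) does not contain 99.199.44.10
  99.199.160.0/19 (99.199.160.0 - 99.199.191.255) does not contain 99.199.44.10
  99.198.0.0/16 (99.198.0.0 - 99.198.255.255) does not contain 99.199.44.10
Longest matching prefix is /15 -> interface ge-0/0/13.

ge-0/0/13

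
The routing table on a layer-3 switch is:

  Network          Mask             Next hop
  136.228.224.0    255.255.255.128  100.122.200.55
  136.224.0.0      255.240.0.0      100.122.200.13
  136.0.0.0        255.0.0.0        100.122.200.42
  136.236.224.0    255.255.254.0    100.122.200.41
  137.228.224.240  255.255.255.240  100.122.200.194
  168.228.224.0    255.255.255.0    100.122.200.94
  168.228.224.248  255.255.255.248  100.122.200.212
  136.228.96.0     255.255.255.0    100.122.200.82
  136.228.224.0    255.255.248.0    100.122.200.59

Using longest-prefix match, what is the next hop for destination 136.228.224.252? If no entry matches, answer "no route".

100.122.200.59

Routes whose prefix contains 136.228.224.252:
  136.0.0.0/8 (136.0.0.0 - 136.255.255.255) -> 100.122.200.42
  136.224.0.0/12 (136.224.0.0 - 136.239.255.255) -> 100.122.200.13
  136.228.224.0/21 (136.228.224.0 - 136.228.231.255) -> 100.122.200.59
More-specific entries that do NOT match:
  168.228.224.248/29 (168.228.224.248 - 168.228.224.255) does not contain 136.228.224.252
  137.228.224.240/28 (137.228.224.240 - 137.228.224.255) does not contain 136.228.224.252
  136.228.224.0/25 (136.228.224.0 - 136.228.224.127) does not contain 136.228.224.252
  168.228.224.0/24 (168.228.224.0 - 168.228.224.255) does not contain 136.228.224.252
  136.228.96.0/24 (136.228.96.0 - 136.228.96.255) does not contain 136.228.224.252
  136.236.224.0/23 (136.236.224.0 - 136.236.225.255) does not contain 136.228.224.252
Longest matching prefix is /21 -> next hop 100.122.200.59.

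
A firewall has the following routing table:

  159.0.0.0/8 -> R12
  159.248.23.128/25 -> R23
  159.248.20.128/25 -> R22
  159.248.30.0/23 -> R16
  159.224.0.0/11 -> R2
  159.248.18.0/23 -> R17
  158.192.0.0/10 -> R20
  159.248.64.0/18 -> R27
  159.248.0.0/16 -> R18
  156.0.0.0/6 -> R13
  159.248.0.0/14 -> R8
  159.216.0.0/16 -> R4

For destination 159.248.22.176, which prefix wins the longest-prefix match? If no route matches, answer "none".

159.248.0.0/16

Entries matching 159.248.22.176:
  156.0.0.0/6 (156.0.0.0 - 159.255.255.255)
  159.0.0.0/8 (159.0.0.0 - 159.255.255.255)
  159.224.0.0/11 (159.224.0.0 - 159.255.255.255)
  159.248.0.0/14 (159.248.0.0 - 159.251.255.255)
  159.248.0.0/16 (159.248.0.0 - 159.248.255.255)
Most specific is 159.248.0.0/16.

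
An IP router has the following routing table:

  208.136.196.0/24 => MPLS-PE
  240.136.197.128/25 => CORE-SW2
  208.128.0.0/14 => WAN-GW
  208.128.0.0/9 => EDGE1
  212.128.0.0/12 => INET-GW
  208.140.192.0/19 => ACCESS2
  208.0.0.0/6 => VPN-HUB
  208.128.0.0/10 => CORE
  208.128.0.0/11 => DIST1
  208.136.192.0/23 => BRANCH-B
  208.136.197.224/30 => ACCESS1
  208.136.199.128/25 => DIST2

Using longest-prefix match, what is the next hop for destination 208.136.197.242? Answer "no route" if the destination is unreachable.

DIST1

Routes whose prefix contains 208.136.197.242:
  208.0.0.0/6 (208.0.0.0 - 211.255.255.255) -> VPN-HUB
  208.128.0.0/9 (208.128.0.0 - 208.255.255.255) -> EDGE1
  208.128.0.0/10 (208.128.0.0 - 208.191.255.255) -> CORE
  208.128.0.0/11 (208.128.0.0 - 208.159.255.255) -> DIST1
More-specific entries that do NOT match:
  208.136.197.224/30 (208.136.197.224 - 208.136.197.227) does not contain 208.136.197.242
  240.136.197.128/25 (240.136.197.128 - 240.136.197.255) does not contain 208.136.197.242
  208.136.199.128/25 (208.136.199.128 - 208.136.199.255) does not contain 208.136.197.242
  208.136.196.0/24 (208.136.196.0 - 208.136.196.255) does not contain 208.136.197.242
  208.136.192.0/23 (208.136.192.0 - 208.136.193.255) does not contain 208.136.197.242
  208.140.192.0/19 (208.140.192.0 - 208.140.223.255) does not contain 208.136.197.242
  208.128.0.0/14 (208.128.0.0 - 208.131.255.255) does not contain 208.136.197.242
  212.128.0.0/12 (212.128.0.0 - 212.143.255.255) does not contain 208.136.197.242
Longest matching prefix is /11 -> next hop DIST1.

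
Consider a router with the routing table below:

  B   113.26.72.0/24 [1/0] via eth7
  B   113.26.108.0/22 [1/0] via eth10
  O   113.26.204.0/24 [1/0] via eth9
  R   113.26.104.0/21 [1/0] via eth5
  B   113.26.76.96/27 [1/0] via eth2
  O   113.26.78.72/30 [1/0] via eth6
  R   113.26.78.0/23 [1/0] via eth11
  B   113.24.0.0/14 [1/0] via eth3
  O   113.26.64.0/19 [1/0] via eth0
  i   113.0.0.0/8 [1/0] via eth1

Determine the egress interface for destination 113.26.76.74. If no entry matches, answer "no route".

Routes whose prefix contains 113.26.76.74:
  113.0.0.0/8 (113.0.0.0 - 113.255.255.255) -> eth1
  113.24.0.0/14 (113.24.0.0 - 113.27.255.255) -> eth3
  113.26.64.0/19 (113.26.64.0 - 113.26.95.255) -> eth0
More-specific entries that do NOT match:
  113.26.78.72/30 (113.26.78.72 - 113.26.78.75) does not contain 113.26.76.74
  113.26.76.96/27 (113.26.76.96 - 113.26.76.127) does not contain 113.26.76.74
  113.26.72.0/24 (113.26.72.0 - 113.26.72.255) does not contain 113.26.76.74
  113.26.204.0/24 (113.26.204.0 - 113.26.204.255) does not contain 113.26.76.74
  113.26.78.0/23 (113.26.78.0 - 113.26.79.255) does not contain 113.26.76.74
  113.26.108.0/22 (113.26.108.0 - 113.26.111.255) does not contain 113.26.76.74
  113.26.104.0/21 (113.26.104.0 - 113.26.111.255) does not contain 113.26.76.74
Longest matching prefix is /19 -> interface eth0.

eth0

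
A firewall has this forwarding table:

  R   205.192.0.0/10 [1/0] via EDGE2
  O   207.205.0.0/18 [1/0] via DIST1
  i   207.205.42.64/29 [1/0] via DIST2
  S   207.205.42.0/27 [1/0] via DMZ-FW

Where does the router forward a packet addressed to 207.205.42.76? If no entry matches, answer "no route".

Routes whose prefix contains 207.205.42.76:
  207.205.0.0/18 (207.205.0.0 - 207.205.63.255) -> DIST1
More-specific entries that do NOT match:
  207.205.42.64/29 (207.205.42.64 - 207.205.42.71) does not contain 207.205.42.76
  207.205.42.0/27 (207.205.42.0 - 207.205.42.31) does not contain 207.205.42.76
Longest matching prefix is /18 -> next hop DIST1.

DIST1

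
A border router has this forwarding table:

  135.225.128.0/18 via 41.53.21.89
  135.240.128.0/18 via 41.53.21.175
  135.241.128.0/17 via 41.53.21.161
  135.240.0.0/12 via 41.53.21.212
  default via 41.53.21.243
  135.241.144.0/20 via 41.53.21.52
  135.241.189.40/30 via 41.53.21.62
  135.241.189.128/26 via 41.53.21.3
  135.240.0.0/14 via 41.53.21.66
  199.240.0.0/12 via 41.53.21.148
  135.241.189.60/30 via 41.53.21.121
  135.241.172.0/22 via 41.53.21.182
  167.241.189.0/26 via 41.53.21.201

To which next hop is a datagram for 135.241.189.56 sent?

41.53.21.161

Routes whose prefix contains 135.241.189.56:
  0.0.0.0/0 (default, matches everything) -> 41.53.21.243
  135.240.0.0/12 (135.240.0.0 - 135.255.255.255) -> 41.53.21.212
  135.240.0.0/14 (135.240.0.0 - 135.243.255.255) -> 41.53.21.66
  135.241.128.0/17 (135.241.128.0 - 135.241.255.255) -> 41.53.21.161
More-specific entries that do NOT match:
  135.241.189.40/30 (135.241.189.40 - 135.241.189.43) does not contain 135.241.189.56
  135.241.189.60/30 (135.241.189.60 - 135.241.189.63) does not contain 135.241.189.56
  135.241.189.128/26 (135.241.189.128 - 135.241.189.191) does not contain 135.241.189.56
  167.241.189.0/26 (167.241.189.0 - 167.241.189.63) does not contain 135.241.189.56
  135.241.172.0/22 (135.241.172.0 - 135.241.175.255) does not contain 135.241.189.56
  135.241.144.0/20 (135.241.144.0 - 135.241.159.255) does not contain 135.241.189.56
  135.225.128.0/18 (135.225.128.0 - 135.225.191.255) does not contain 135.241.189.56
  135.240.128.0/18 (135.240.128.0 - 135.240.191.255) does not contain 135.241.189.56
Longest matching prefix is /17 -> next hop 41.53.21.161.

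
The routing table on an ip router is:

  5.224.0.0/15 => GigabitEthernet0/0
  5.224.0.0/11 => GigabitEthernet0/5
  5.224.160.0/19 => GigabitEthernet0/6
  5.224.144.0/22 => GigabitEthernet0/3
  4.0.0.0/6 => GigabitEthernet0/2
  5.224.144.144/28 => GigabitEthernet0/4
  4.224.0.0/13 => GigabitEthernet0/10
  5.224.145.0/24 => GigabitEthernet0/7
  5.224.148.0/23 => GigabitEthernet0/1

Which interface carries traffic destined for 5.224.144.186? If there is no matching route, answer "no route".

Routes whose prefix contains 5.224.144.186:
  4.0.0.0/6 (4.0.0.0 - 7.255.255.255) -> GigabitEthernet0/2
  5.224.0.0/11 (5.224.0.0 - 5.255.255.255) -> GigabitEthernet0/5
  5.224.0.0/15 (5.224.0.0 - 5.225.255.255) -> GigabitEthernet0/0
  5.224.144.0/22 (5.224.144.0 - 5.224.147.255) -> GigabitEthernet0/3
More-specific entries that do NOT match:
  5.224.144.144/28 (5.224.144.144 - 5.224.144.159) does not contain 5.224.144.186
  5.224.145.0/24 (5.224.145.0 - 5.224.145.255) does not contain 5.224.144.186
  5.224.148.0/23 (5.224.148.0 - 5.224.149.255) does not contain 5.224.144.186
Longest matching prefix is /22 -> interface GigabitEthernet0/3.

GigabitEthernet0/3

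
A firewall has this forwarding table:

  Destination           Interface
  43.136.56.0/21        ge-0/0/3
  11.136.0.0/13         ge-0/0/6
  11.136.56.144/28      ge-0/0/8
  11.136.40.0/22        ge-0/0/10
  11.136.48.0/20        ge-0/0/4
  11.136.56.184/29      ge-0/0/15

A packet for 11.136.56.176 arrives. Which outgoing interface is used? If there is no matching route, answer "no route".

ge-0/0/4

Routes whose prefix contains 11.136.56.176:
  11.136.0.0/13 (11.136.0.0 - 11.143.255.255) -> ge-0/0/6
  11.136.48.0/20 (11.136.48.0 - 11.136.63.255) -> ge-0/0/4
More-specific entries that do NOT match:
  11.136.56.184/29 (11.136.56.184 - 11.136.56.191) does not contain 11.136.56.176
  11.136.56.144/28 (11.136.56.144 - 11.136.56.159) does not contain 11.136.56.176
  11.136.40.0/22 (11.136.40.0 - 11.136.43.255) does not contain 11.136.56.176
  43.136.56.0/21 (43.136.56.0 - 43.136.63.255) does not contain 11.136.56.176
Longest matching prefix is /20 -> interface ge-0/0/4.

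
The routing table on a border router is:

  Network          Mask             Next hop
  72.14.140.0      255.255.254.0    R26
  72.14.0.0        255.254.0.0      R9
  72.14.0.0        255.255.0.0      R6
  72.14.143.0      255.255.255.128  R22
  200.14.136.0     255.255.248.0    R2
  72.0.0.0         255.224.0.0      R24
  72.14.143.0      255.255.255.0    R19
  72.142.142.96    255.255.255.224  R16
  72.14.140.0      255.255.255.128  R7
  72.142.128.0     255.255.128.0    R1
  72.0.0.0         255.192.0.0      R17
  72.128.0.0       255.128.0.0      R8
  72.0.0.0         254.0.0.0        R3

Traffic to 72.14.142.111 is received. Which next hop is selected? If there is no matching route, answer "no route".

R6

Routes whose prefix contains 72.14.142.111:
  72.0.0.0/7 (72.0.0.0 - 73.255.255.255) -> R3
  72.0.0.0/10 (72.0.0.0 - 72.63.255.255) -> R17
  72.0.0.0/11 (72.0.0.0 - 72.31.255.255) -> R24
  72.14.0.0/15 (72.14.0.0 - 72.15.255.255) -> R9
  72.14.0.0/16 (72.14.0.0 - 72.14.255.255) -> R6
More-specific entries that do NOT match:
  72.142.142.96/27 (72.142.142.96 - 72.142.142.127) does not contain 72.14.142.111
  72.14.143.0/25 (72.14.143.0 - 72.14.143.127) does not contain 72.14.142.111
  72.14.140.0/25 (72.14.140.0 - 72.14.140.127) does not contain 72.14.142.111
  72.14.143.0/24 (72.14.143.0 - 72.14.143.255) does not contain 72.14.142.111
  72.14.140.0/23 (72.14.140.0 - 72.14.141.255) does not contain 72.14.142.111
  200.14.136.0/21 (200.14.136.0 - 200.14.143.255) does not contain 72.14.142.111
  72.142.128.0/17 (72.142.128.0 - 72.142.255.255) does not contain 72.14.142.111
Longest matching prefix is /16 -> next hop R6.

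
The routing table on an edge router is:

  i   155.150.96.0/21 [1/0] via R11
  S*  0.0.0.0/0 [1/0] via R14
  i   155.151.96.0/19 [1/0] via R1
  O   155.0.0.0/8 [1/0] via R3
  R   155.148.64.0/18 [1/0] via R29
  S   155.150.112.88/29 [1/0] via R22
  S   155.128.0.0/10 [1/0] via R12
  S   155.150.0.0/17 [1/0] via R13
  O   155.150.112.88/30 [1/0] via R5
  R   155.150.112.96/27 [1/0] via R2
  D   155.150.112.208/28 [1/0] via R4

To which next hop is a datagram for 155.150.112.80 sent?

R13

Routes whose prefix contains 155.150.112.80:
  0.0.0.0/0 (default, matches everything) -> R14
  155.0.0.0/8 (155.0.0.0 - 155.255.255.255) -> R3
  155.128.0.0/10 (155.128.0.0 - 155.191.255.255) -> R12
  155.150.0.0/17 (155.150.0.0 - 155.150.127.255) -> R13
More-specific entries that do NOT match:
  155.150.112.88/30 (155.150.112.88 - 155.150.112.91) does not contain 155.150.112.80
  155.150.112.88/29 (155.150.112.88 - 155.150.112.95) does not contain 155.150.112.80
  155.150.112.208/28 (155.150.112.208 - 155.150.112.223) does not contain 155.150.112.80
  155.150.112.96/27 (155.150.112.96 - 155.150.112.127) does not contain 155.150.112.80
  155.150.96.0/21 (155.150.96.0 - 155.150.103.255) does not contain 155.150.112.80
  155.151.96.0/19 (155.151.96.0 - 155.151.127.255) does not contain 155.150.112.80
  155.148.64.0/18 (155.148.64.0 - 155.148.127.255) does not contain 155.150.112.80
Longest matching prefix is /17 -> next hop R13.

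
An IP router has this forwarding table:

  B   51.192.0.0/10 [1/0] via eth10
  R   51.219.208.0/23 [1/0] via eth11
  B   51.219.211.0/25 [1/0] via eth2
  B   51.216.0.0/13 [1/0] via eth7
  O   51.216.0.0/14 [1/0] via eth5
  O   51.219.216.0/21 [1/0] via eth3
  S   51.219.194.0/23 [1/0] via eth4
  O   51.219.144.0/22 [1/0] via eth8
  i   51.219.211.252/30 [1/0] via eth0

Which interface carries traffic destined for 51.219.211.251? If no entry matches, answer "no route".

Routes whose prefix contains 51.219.211.251:
  51.192.0.0/10 (51.192.0.0 - 51.255.255.255) -> eth10
  51.216.0.0/13 (51.216.0.0 - 51.223.255.255) -> eth7
  51.216.0.0/14 (51.216.0.0 - 51.219.255.255) -> eth5
More-specific entries that do NOT match:
  51.219.211.252/30 (51.219.211.252 - 51.219.211.255) does not contain 51.219.211.251
  51.219.211.0/25 (51.219.211.0 - 51.219.211.127) does not contain 51.219.211.251
  51.219.208.0/23 (51.219.208.0 - 51.219.209.255) does not contain 51.219.211.251
  51.219.194.0/23 (51.219.194.0 - 51.219.195.255) does not contain 51.219.211.251
  51.219.144.0/22 (51.219.144.0 - 51.219.147.255) does not contain 51.219.211.251
  51.219.216.0/21 (51.219.216.0 - 51.219.223.255) does not contain 51.219.211.251
Longest matching prefix is /14 -> interface eth5.

eth5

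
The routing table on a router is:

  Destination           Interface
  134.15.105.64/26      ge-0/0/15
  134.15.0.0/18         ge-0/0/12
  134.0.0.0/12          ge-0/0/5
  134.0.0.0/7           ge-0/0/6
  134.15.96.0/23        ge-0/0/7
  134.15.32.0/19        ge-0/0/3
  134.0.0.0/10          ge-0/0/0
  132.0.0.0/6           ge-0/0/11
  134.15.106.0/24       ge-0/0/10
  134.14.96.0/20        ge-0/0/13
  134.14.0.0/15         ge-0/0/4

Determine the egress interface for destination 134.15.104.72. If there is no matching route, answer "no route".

Routes whose prefix contains 134.15.104.72:
  132.0.0.0/6 (132.0.0.0 - 135.255.255.255) -> ge-0/0/11
  134.0.0.0/7 (134.0.0.0 - 135.255.255.255) -> ge-0/0/6
  134.0.0.0/10 (134.0.0.0 - 134.63.255.255) -> ge-0/0/0
  134.0.0.0/12 (134.0.0.0 - 134.15.255.255) -> ge-0/0/5
  134.14.0.0/15 (134.14.0.0 - 134.15.255.255) -> ge-0/0/4
More-specific entries that do NOT match:
  134.15.105.64/26 (134.15.105.64 - 134.15.105.127) does not contain 134.15.104.72
  134.15.106.0/24 (134.15.106.0 - 134.15.106.255) does not contain 134.15.104.72
  134.15.96.0/23 (134.15.96.0 - 134.15.97.255) does not contain 134.15.104.72
  134.14.96.0/20 (134.14.96.0 - 134.14.111.255) does not contain 134.15.104.72
  134.15.32.0/19 (134.15.32.0 - 134.15.63.255) does not contain 134.15.104.72
  134.15.0.0/18 (134.15.0.0 - 134.15.63.255) does not contain 134.15.104.72
Longest matching prefix is /15 -> interface ge-0/0/4.

ge-0/0/4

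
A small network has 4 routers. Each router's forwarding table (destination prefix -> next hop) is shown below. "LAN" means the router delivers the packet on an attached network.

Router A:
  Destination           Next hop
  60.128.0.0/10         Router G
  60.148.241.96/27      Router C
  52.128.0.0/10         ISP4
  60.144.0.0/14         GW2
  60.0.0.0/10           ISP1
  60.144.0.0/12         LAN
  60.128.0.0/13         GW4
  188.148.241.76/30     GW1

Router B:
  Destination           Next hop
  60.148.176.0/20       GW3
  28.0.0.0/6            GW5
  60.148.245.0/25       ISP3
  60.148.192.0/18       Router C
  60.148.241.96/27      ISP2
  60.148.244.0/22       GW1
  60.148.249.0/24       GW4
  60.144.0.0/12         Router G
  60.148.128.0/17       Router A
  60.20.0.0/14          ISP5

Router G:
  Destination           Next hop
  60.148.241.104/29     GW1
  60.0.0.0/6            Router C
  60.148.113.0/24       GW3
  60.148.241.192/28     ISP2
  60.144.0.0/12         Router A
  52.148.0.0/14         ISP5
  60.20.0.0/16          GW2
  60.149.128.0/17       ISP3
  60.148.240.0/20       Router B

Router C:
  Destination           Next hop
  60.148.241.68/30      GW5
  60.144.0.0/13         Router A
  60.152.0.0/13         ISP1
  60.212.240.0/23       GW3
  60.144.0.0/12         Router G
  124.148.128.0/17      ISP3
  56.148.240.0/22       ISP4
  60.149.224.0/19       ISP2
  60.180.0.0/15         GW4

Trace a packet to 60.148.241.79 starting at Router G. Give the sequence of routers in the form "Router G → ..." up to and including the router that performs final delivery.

Router G → Router B → Router C → Router A

At Router G: longest match for 60.148.241.79 is 60.148.240.0/20 -> Router B
At Router B: longest match for 60.148.241.79 is 60.148.192.0/18 -> Router C
At Router C: longest match for 60.148.241.79 is 60.144.0.0/13 -> Router A
At Router A: longest match for 60.148.241.79 is 60.144.0.0/12 -> LAN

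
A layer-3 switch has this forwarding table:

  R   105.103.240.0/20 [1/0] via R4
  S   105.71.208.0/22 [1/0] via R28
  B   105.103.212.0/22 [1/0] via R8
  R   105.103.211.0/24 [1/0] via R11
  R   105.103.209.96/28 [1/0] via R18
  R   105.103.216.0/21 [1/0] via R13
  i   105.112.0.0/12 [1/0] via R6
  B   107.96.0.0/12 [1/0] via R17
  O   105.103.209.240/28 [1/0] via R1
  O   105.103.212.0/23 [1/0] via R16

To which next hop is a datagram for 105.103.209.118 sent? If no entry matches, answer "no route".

no route

No entry's prefix contains 105.103.209.118; there is no default route.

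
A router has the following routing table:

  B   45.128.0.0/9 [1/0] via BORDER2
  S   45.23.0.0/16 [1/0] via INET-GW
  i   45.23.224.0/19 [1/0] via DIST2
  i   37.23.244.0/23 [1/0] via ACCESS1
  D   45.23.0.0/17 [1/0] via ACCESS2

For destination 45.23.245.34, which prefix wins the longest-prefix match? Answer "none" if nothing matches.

Entries matching 45.23.245.34:
  45.23.0.0/16 (45.23.0.0 - 45.23.255.255)
  45.23.224.0/19 (45.23.224.0 - 45.23.255.255)
Most specific is 45.23.224.0/19.

45.23.224.0/19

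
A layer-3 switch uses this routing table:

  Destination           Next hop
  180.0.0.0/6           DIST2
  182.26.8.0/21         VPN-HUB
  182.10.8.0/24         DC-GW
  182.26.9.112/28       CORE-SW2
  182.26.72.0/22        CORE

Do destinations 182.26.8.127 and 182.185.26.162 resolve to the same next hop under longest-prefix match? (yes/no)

182.26.8.127: longest match 182.26.8.0/21 -> VPN-HUB
182.185.26.162: longest match 180.0.0.0/6 -> DIST2

no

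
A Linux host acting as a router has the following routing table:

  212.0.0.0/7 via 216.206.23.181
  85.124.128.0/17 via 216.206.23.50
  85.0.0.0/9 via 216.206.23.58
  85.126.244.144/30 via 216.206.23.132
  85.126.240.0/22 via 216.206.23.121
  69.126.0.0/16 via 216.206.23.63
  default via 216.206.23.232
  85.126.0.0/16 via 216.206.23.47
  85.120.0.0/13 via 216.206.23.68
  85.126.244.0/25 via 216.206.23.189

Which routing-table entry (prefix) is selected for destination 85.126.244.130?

Entries matching 85.126.244.130:
  0.0.0.0/0 (default, matches everything)
  85.0.0.0/9 (85.0.0.0 - 85.127.255.255)
  85.120.0.0/13 (85.120.0.0 - 85.127.255.255)
  85.126.0.0/16 (85.126.0.0 - 85.126.255.255)
Most specific is 85.126.0.0/16.

85.126.0.0/16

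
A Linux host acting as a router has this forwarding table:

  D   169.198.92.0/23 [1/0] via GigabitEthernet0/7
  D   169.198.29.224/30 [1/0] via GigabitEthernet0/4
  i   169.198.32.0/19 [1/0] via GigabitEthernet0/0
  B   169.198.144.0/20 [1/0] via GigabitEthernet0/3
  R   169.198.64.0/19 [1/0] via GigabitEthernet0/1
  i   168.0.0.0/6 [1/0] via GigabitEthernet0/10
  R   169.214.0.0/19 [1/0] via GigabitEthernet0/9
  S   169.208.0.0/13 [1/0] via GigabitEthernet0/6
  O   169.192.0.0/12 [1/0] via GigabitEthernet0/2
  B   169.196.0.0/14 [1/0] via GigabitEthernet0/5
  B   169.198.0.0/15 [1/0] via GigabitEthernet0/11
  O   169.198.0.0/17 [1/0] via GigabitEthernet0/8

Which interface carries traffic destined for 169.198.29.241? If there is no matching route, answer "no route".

Routes whose prefix contains 169.198.29.241:
  168.0.0.0/6 (168.0.0.0 - 171.255.255.255) -> GigabitEthernet0/10
  169.192.0.0/12 (169.192.0.0 - 169.207.255.255) -> GigabitEthernet0/2
  169.196.0.0/14 (169.196.0.0 - 169.199.255.255) -> GigabitEthernet0/5
  169.198.0.0/15 (169.198.0.0 - 169.199.255.255) -> GigabitEthernet0/11
  169.198.0.0/17 (169.198.0.0 - 169.198.127.255) -> GigabitEthernet0/8
More-specific entries that do NOT match:
  169.198.29.224/30 (169.198.29.224 - 169.198.29.227) does not contain 169.198.29.241
  169.198.92.0/23 (169.198.92.0 - 169.198.93.255) does not contain 169.198.29.241
  169.198.144.0/20 (169.198.144.0 - 169.198.159.255) does not contain 169.198.29.241
  169.198.32.0/19 (169.198.32.0 - 169.198.63.255) does not contain 169.198.29.241
  169.198.64.0/19 (169.198.64.0 - 169.198.95.255) does not contain 169.198.29.241
  169.214.0.0/19 (169.214.0.0 - 169.214.31.255) does not contain 169.198.29.241
Longest matching prefix is /17 -> interface GigabitEthernet0/8.

GigabitEthernet0/8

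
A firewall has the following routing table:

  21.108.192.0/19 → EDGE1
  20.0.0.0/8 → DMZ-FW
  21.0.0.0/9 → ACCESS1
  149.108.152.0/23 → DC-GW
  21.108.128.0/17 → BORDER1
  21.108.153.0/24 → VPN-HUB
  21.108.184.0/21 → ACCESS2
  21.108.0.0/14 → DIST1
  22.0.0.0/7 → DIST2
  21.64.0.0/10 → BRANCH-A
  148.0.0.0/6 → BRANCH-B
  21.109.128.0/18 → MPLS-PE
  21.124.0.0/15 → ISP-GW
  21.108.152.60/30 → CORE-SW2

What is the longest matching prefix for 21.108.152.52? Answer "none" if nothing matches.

Entries matching 21.108.152.52:
  21.0.0.0/9 (21.0.0.0 - 21.127.255.255)
  21.64.0.0/10 (21.64.0.0 - 21.127.255.255)
  21.108.0.0/14 (21.108.0.0 - 21.111.255.255)
  21.108.128.0/17 (21.108.128.0 - 21.108.255.255)
Most specific is 21.108.128.0/17.

21.108.128.0/17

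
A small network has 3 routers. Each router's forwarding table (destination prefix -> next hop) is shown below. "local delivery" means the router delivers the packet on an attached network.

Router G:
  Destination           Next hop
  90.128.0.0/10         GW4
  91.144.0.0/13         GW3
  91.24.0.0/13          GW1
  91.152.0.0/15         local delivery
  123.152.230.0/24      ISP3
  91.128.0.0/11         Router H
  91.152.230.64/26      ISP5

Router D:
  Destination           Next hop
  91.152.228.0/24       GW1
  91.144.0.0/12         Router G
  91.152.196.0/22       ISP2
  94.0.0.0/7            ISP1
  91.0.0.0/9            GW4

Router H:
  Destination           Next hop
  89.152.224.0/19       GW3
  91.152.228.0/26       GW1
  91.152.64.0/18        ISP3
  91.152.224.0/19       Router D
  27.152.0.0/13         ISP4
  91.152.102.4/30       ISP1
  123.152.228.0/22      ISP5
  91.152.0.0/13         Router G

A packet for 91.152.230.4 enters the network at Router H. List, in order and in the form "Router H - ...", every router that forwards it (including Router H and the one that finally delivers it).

Router H - Router D - Router G

At Router H: longest match for 91.152.230.4 is 91.152.224.0/19 -> Router D
At Router D: longest match for 91.152.230.4 is 91.144.0.0/12 -> Router G
At Router G: longest match for 91.152.230.4 is 91.152.0.0/15 -> local delivery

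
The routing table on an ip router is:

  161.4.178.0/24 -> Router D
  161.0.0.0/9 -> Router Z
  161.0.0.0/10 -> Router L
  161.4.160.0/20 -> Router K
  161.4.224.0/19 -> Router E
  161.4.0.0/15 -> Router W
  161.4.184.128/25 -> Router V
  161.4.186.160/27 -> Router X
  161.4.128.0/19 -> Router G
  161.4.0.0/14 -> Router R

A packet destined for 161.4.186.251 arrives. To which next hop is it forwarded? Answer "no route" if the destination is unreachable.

Router W

Routes whose prefix contains 161.4.186.251:
  161.0.0.0/9 (161.0.0.0 - 161.127.255.255) -> Router Z
  161.0.0.0/10 (161.0.0.0 - 161.63.255.255) -> Router L
  161.4.0.0/14 (161.4.0.0 - 161.7.255.255) -> Router R
  161.4.0.0/15 (161.4.0.0 - 161.5.255.255) -> Router W
More-specific entries that do NOT match:
  161.4.186.160/27 (161.4.186.160 - 161.4.186.191) does not contain 161.4.186.251
  161.4.184.128/25 (161.4.184.128 - 161.4.184.255) does not contain 161.4.186.251
  161.4.178.0/24 (161.4.178.0 - 161.4.178.255) does not contain 161.4.186.251
  161.4.160.0/20 (161.4.160.0 - 161.4.175.255) does not contain 161.4.186.251
  161.4.224.0/19 (161.4.224.0 - 161.4.255.255) does not contain 161.4.186.251
  161.4.128.0/19 (161.4.128.0 - 161.4.159.255) does not contain 161.4.186.251
Longest matching prefix is /15 -> next hop Router W.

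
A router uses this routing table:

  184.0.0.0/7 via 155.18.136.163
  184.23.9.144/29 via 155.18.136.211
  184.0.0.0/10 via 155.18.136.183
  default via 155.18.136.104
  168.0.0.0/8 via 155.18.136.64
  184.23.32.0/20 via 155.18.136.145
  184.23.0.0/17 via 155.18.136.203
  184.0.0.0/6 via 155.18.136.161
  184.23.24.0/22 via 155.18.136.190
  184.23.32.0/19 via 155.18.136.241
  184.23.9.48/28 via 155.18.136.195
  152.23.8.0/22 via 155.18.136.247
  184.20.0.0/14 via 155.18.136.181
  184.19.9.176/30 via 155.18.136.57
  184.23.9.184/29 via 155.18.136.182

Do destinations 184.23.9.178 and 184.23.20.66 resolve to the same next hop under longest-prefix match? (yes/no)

yes

184.23.9.178: longest match 184.23.0.0/17 -> 155.18.136.203
184.23.20.66: longest match 184.23.0.0/17 -> 155.18.136.203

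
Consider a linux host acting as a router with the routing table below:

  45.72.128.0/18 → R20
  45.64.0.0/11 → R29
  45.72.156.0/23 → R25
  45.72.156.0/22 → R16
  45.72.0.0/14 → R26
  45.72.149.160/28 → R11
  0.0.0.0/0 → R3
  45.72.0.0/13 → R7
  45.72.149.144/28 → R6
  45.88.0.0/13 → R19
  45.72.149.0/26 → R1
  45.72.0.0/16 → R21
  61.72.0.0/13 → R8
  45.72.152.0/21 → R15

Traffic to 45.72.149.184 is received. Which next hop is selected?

Routes whose prefix contains 45.72.149.184:
  0.0.0.0/0 (default, matches everything) -> R3
  45.64.0.0/11 (45.64.0.0 - 45.95.255.255) -> R29
  45.72.0.0/13 (45.72.0.0 - 45.79.255.255) -> R7
  45.72.0.0/14 (45.72.0.0 - 45.75.255.255) -> R26
  45.72.0.0/16 (45.72.0.0 - 45.72.255.255) -> R21
  45.72.128.0/18 (45.72.128.0 - 45.72.191.255) -> R20
More-specific entries that do NOT match:
  45.72.149.160/28 (45.72.149.160 - 45.72.149.175) does not contain 45.72.149.184
  45.72.149.144/28 (45.72.149.144 - 45.72.149.159) does not contain 45.72.149.184
  45.72.149.0/26 (45.72.149.0 - 45.72.149.63) does not contain 45.72.149.184
  45.72.156.0/23 (45.72.156.0 - 45.72.157.255) does not contain 45.72.149.184
  45.72.156.0/22 (45.72.156.0 - 45.72.159.255) does not contain 45.72.149.184
  45.72.152.0/21 (45.72.152.0 - 45.72.159.255) does not contain 45.72.149.184
Longest matching prefix is /18 -> next hop R20.

R20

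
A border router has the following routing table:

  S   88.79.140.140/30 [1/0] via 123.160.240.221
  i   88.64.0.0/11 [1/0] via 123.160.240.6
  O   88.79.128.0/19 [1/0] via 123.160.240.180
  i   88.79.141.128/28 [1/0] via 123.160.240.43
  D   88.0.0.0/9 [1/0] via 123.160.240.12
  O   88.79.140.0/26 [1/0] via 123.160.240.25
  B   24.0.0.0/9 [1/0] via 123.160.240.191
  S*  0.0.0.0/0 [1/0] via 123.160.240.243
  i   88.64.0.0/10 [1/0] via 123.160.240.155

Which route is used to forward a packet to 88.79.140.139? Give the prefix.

88.79.128.0/19

Entries matching 88.79.140.139:
  0.0.0.0/0 (default, matches everything)
  88.0.0.0/9 (88.0.0.0 - 88.127.255.255)
  88.64.0.0/10 (88.64.0.0 - 88.127.255.255)
  88.64.0.0/11 (88.64.0.0 - 88.95.255.255)
  88.79.128.0/19 (88.79.128.0 - 88.79.159.255)
Most specific is 88.79.128.0/19.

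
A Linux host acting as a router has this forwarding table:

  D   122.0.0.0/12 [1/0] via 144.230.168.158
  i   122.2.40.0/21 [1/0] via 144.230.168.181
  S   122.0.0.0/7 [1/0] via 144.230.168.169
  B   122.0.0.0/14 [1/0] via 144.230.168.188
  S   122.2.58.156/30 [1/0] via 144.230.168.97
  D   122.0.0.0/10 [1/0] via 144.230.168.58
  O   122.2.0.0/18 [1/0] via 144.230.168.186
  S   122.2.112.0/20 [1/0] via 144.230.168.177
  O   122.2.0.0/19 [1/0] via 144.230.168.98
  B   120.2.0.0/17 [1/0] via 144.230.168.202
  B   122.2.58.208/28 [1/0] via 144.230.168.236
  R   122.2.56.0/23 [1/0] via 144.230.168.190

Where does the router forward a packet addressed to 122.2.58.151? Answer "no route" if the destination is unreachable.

144.230.168.186

Routes whose prefix contains 122.2.58.151:
  122.0.0.0/7 (122.0.0.0 - 123.255.255.255) -> 144.230.168.169
  122.0.0.0/10 (122.0.0.0 - 122.63.255.255) -> 144.230.168.58
  122.0.0.0/12 (122.0.0.0 - 122.15.255.255) -> 144.230.168.158
  122.0.0.0/14 (122.0.0.0 - 122.3.255.255) -> 144.230.168.188
  122.2.0.0/18 (122.2.0.0 - 122.2.63.255) -> 144.230.168.186
More-specific entries that do NOT match:
  122.2.58.156/30 (122.2.58.156 - 122.2.58.159) does not contain 122.2.58.151
  122.2.58.208/28 (122.2.58.208 - 122.2.58.223) does not contain 122.2.58.151
  122.2.56.0/23 (122.2.56.0 - 122.2.57.255) does not contain 122.2.58.151
  122.2.40.0/21 (122.2.40.0 - 122.2.47.255) does not contain 122.2.58.151
  122.2.112.0/20 (122.2.112.0 - 122.2.127.255) does not contain 122.2.58.151
  122.2.0.0/19 (122.2.0.0 - 122.2.31.255) does not contain 122.2.58.151
Longest matching prefix is /18 -> next hop 144.230.168.186.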